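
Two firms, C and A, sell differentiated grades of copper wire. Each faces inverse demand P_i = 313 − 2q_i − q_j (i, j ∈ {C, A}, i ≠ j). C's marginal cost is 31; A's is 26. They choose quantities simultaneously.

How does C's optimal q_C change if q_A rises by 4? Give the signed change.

-1

Firm C's profit: π = q_C(313 − 2q_C − q_A) − 31q_C.
∂π/∂q_C = 282 − 4q_C − q_A = 0 ⇒ q_C = 70.5 − 0.25q_A.
The reaction-function slope is −0.25, so a 4-unit rise in q_A moves q_C by −0.25 × 4 = −1. C's best response falls — the actions are strategic substitutes.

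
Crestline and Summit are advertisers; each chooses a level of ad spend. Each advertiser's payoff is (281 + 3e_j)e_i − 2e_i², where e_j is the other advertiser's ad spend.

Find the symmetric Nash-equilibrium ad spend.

Crestline's payoff is (281 + 3e_S)e_C − 2e_C².
∂π/∂e_C = 281 + 3e_S − 4e_C = 0, so e_C = 70.25 + 0.75e_S.
Setting e_C = e_S in the reaction function: e_C = 70.25 + 0.75e_C, so e_C = 70.25 / 0.25 = 281.

281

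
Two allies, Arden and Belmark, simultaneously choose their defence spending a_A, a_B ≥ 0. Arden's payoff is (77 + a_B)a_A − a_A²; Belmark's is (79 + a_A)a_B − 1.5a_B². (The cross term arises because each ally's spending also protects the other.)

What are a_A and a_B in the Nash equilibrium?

Expanding Arden's payoff: 77a_A + a_Ba_A − a_A².
∂π/∂a_A = 77 + a_B − 2a_A = 0, so a_A = 38.5 + 0.5a_B.
Likewise for Belmark: a_B = 79/3 + (1/3)a_A.
Solving the two reaction functions simultaneously: (1 − (0.5)(1/3))a_A = 38.5 + 0.5·(79/3), so (5/6)a_A = 155/3 and a_A = 62.
Then a_B = 79/3 + (1/3)·62 = 47.

62, 47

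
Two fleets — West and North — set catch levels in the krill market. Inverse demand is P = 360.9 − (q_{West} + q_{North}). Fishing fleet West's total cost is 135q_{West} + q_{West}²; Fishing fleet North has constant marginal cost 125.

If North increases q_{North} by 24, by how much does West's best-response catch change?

Fishing fleet West's profit: π = q_{West}(360.9 − (q_{West} + q_{North})) − 135q_{West} − q_{West}².
∂π/∂q_{West} = 225.9 − 4q_{West} − q_{North} = 0, so q_{West} = 56.475 − 0.25q_{North}.
The reaction-function slope is −0.25, so a 24-unit rise in q_{North} moves q_{West} by −0.25 × 24 = −6. West's best response falls — the actions are strategic substitutes.

-6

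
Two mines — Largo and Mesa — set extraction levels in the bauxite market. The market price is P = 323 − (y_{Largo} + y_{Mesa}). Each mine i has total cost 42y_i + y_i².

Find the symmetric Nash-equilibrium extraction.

Mine Largo's profit: π = y_{Largo}(323 − (y_{Largo} + y_{Mesa})) − 42y_{Largo} − y_{Largo}².
∂π/∂y_{Largo} = 281 − 4y_{Largo} − y_{Mesa} = 0, so y_{Largo} = 70.25 − 0.25y_{Mesa}.
The game is symmetric, so in equilibrium y_{Mesa} = y_{Largo}: the reaction function gives 1.25y_{Largo} = 70.25, hence y_{Largo} = 56.2.

56.2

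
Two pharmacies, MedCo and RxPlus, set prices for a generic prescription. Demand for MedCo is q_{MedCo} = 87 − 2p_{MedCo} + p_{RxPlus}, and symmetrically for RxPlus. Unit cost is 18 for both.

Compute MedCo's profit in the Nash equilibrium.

MedCo's profit: π = (p_{MedCo} − 18)(87 − 2p_{MedCo} + p_{RxPlus}).
∂π/∂p_{MedCo} = 123 − 4p_{MedCo} + p_{RxPlus} = 0 ⇒ p_{MedCo} = 30.75 + 0.25p_{RxPlus}.
The game is symmetric, so in equilibrium p_{RxPlus} = p_{MedCo}: the reaction function gives 0.75p_{MedCo} = 30.75, hence p_{MedCo} = 41.
q_{MedCo} = 87 − 2·41 + 41 = 46.
Profit = (41 − 18)·46 = 1058.

1058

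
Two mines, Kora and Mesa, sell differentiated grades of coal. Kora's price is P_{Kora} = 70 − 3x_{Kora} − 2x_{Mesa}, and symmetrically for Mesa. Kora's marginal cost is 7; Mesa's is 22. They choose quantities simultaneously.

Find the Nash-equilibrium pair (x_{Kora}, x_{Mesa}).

Mine Kora's profit: π = x_{Kora}(70 − 3x_{Kora} − 2x_{Mesa}) − 7x_{Kora}.
∂π/∂x_{Kora} = 63 − 6x_{Kora} − 2x_{Mesa} = 0 ⇒ x_{Kora} = 10.5 − (1/3)x_{Mesa}.
Similarly x_{Mesa} = 8 − (1/3)x_{Kora}.
Solving the two reaction functions simultaneously: (1 − (−1/3)(−1/3))x_{Kora} = 10.5 − (1/3)·8, so (8/9)x_{Kora} = 47/6 and x_{Kora} = 8.8125.
Then x_{Mesa} = 8 − (1/3)·8.8125 = 5.0625.

8.8125, 5.0625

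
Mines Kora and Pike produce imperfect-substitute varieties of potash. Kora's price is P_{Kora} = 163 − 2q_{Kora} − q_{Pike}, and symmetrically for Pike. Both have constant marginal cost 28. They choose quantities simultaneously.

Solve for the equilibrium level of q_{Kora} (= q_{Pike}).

27

Mine Kora's profit: π = q_{Kora}(163 − 2q_{Kora} − q_{Pike}) − 28q_{Kora}.
∂π/∂q_{Kora} = 135 − 4q_{Kora} − q_{Pike} = 0 ⇒ q_{Kora} = 33.75 − 0.25q_{Pike}.
Setting q_{Kora} = q_{Pike} in the reaction function: q_{Kora} = 33.75 − 0.25q_{Kora}, so q_{Kora} = 33.75 / 1.25 = 27.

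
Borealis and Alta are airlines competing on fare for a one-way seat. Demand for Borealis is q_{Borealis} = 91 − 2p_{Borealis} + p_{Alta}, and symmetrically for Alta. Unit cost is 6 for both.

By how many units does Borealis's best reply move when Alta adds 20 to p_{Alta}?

Borealis's profit: π = (p_{Borealis} − 6)(91 − 2p_{Borealis} + p_{Alta}).
∂π/∂p_{Borealis} = 103 − 4p_{Borealis} + p_{Alta} = 0 ⇒ p_{Borealis} = 25.75 + 0.25p_{Alta}.
The reaction-function slope is 0.25, so a 20-unit rise in p_{Alta} moves p_{Borealis} by 0.25 × 20 = 5. Borealis's best response rises — the actions are strategic complements.

5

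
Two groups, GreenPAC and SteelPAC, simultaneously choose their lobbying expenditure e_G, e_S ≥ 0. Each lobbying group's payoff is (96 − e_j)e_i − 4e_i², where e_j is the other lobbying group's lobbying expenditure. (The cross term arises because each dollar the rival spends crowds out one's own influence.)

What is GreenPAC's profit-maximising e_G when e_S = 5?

11.375

GreenPAC's payoff is (96 − e_S)e_G − 4e_G².
∂π/∂e_G = 96 − e_S − 8e_G = 0, so e_G = 12 − 0.125e_S.
At e_S = 5: e_G = 12 − 0.125·5 = 11.375.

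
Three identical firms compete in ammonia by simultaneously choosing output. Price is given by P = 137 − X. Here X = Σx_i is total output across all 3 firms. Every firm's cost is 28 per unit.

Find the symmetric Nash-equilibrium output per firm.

27.25

A representative firm's profit is π_i = x_i(137 − X) − 28x_i, with X = x_i + Σ_{j≠i} x_j.
First-order condition: 109 − 2x_i − Σ_{j≠i} x_j = 0.
Imposing symmetry (x_j = x for all j) turns Σ_{j≠i} x_j into 2x, so 109 = 4x and x = 27.25.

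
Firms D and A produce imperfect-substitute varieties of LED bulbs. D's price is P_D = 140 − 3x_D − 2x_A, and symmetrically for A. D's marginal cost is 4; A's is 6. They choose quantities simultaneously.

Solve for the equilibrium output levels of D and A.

Firm D's profit: π = x_D(140 − 3x_D − 2x_A) − 4x_D.
∂π/∂x_D = 136 − 6x_D − 2x_A = 0 ⇒ x_D = 68/3 − (1/3)x_A.
Similarly x_A = 67/3 − (1/3)x_D.
Substituting the second reaction function into the first: x_D = 68/3 − (1/3)(67/3 − (1/3)x_D), which gives (8/9)x_D = 137/9 ⇒ x_D = 17.125.
Then x_A = 67/3 − (1/3)·17.125 = 16.625.

17.125, 16.625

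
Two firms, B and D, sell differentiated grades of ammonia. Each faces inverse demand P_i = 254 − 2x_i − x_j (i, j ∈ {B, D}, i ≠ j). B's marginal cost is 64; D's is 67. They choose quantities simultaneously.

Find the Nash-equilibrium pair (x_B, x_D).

Firm B's profit: π = x_B(254 − 2x_B − x_D) − 64x_B.
∂π/∂x_B = 190 − 4x_B − x_D = 0 ⇒ x_B = 47.5 − 0.25x_D.
Similarly x_D = 46.75 − 0.25x_B.
Solving the two reaction functions simultaneously: (1 − (−0.25)(−0.25))x_B = 47.5 − 0.25·46.75, so 0.9375x_B = 35.8125 and x_B = 38.2.
Then x_D = 46.75 − 0.25·38.2 = 37.2.

38.2, 37.2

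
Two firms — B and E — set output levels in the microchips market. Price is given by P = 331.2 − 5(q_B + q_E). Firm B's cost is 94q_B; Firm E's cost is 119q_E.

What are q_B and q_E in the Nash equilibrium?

17.48, 12.48

Firm B's profit: π = q_B(331.2 − 5(q_B + q_E)) − 94q_B.
∂π/∂q_B = 237.2 − 10q_B − 5q_E = 0, so q_B = 23.72 − 0.5q_E.
By the same steps for E: q_E = 21.22 − 0.5q_B.
Plugging q_E into B's best response: q_B = 23.72 − 0.5(21.22 − 0.5q_B) ⇒ 0.75q_B = 13.11, so q_B = 17.48.
Then q_E = 21.22 − 0.5·17.48 = 12.48.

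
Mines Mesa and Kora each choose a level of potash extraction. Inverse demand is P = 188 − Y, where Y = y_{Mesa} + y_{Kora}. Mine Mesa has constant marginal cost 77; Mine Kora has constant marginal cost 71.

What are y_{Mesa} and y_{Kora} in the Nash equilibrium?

35, 41

Mine Mesa's profit: π = y_{Mesa}(188 − (y_{Mesa} + y_{Kora})) − 77y_{Mesa}.
∂π/∂y_{Mesa} = 111 − 2y_{Mesa} − y_{Kora} = 0, so y_{Mesa} = 55.5 − 0.5y_{Kora}.
By the same steps for Kora: y_{Kora} = 58.5 − 0.5y_{Mesa}.
Plugging y_{Kora} into Mesa's best response: y_{Mesa} = 55.5 − 0.5(58.5 − 0.5y_{Mesa}) ⇒ 0.75y_{Mesa} = 26.25, so y_{Mesa} = 35.
Then y_{Kora} = 58.5 − 0.5·35 = 41.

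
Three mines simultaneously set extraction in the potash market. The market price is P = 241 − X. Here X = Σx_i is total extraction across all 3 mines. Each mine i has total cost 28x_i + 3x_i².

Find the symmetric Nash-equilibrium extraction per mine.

A representative mine's profit is π_i = x_i(241 − X) − 28x_i − 3x_i², with X = x_i + Σ_{j≠i} x_j.
First-order condition: 213 − 8x_i − Σ_{j≠i} x_j = 0.
With identical mines, set every x_j = x: then 213 − 8x − 2x = 0, i.e. x = 213/10 = 21.3.

21.3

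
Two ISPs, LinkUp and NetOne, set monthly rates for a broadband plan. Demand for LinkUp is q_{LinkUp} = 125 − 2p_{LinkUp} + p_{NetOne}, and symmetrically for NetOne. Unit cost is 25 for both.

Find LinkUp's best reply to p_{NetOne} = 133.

LinkUp's profit: π = (p_{LinkUp} − 25)(125 − 2p_{LinkUp} + p_{NetOne}).
∂π/∂p_{LinkUp} = 175 − 4p_{LinkUp} + p_{NetOne} = 0 ⇒ p_{LinkUp} = 43.75 + 0.25p_{NetOne}.
At p_{NetOne} = 133: p_{LinkUp} = 43.75 + 0.25·133 = 77.

77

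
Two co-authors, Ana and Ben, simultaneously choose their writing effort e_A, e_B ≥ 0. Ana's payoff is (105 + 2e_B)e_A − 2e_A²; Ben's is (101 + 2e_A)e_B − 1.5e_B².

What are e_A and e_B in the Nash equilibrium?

Expanding Ana's payoff: 105e_A + 2e_Be_A − 2e_A².
∂π/∂e_A = 105 + 2e_B − 4e_A = 0, so e_A = 26.25 + 0.5e_B.
Likewise for Ben: e_B = 101/3 + (2/3)e_A.
Substituting the second reaction function into the first: e_A = 26.25 + 0.5(101/3 + (2/3)e_A), which gives (2/3)e_A = 517/12 ⇒ e_A = 64.625.
Then e_B = 101/3 + (2/3)·64.625 = 76.75.

64.625, 76.75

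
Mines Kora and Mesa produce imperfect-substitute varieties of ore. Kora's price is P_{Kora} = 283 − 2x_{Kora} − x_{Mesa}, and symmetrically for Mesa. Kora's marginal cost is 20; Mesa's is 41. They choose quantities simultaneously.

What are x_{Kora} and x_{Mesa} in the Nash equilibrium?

54, 47

Mine Kora's profit: π = x_{Kora}(283 − 2x_{Kora} − x_{Mesa}) − 20x_{Kora}.
∂π/∂x_{Kora} = 263 − 4x_{Kora} − x_{Mesa} = 0 ⇒ x_{Kora} = 65.75 − 0.25x_{Mesa}.
Similarly x_{Mesa} = 60.5 − 0.25x_{Kora}.
Plugging x_{Mesa} into Kora's best response: x_{Kora} = 65.75 − 0.25(60.5 − 0.25x_{Kora}) ⇒ 0.9375x_{Kora} = 50.625, so x_{Kora} = 54.
Then x_{Mesa} = 60.5 − 0.25·54 = 47.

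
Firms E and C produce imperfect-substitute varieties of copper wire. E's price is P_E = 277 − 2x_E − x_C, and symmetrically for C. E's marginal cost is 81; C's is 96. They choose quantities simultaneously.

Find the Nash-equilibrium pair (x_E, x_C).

Firm E's profit: π = x_E(277 − 2x_E − x_C) − 81x_E.
∂π/∂x_E = 196 − 4x_E − x_C = 0 ⇒ x_E = 49 − 0.25x_C.
Similarly x_C = 45.25 − 0.25x_E.
Substituting the second reaction function into the first: x_E = 49 − 0.25(45.25 − 0.25x_E), which gives 0.9375x_E = 37.6875 ⇒ x_E = 40.2.
Then x_C = 45.25 − 0.25·40.2 = 35.2.

40.2, 35.2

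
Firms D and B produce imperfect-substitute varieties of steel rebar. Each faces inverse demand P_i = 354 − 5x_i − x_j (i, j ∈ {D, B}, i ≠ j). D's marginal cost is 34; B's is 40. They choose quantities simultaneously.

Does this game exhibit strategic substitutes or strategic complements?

strategic substitutes

Firm D's profit: π = x_D(354 − 5x_D − x_B) − 34x_D.
∂π/∂x_D = 320 − 10x_D − x_B = 0 ⇒ x_D = 32 − 0.1x_B.
The best-response slope dx_D/dx_B = −0.1 < 0: the reaction function is downward-sloping, so the choices are strategic substitutes.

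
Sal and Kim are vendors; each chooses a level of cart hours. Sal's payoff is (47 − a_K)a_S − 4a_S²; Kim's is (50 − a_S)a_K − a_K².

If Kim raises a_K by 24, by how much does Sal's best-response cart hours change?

Expanding Sal's payoff: 47a_S − a_Ka_S − 4a_S².
∂π/∂a_S = 47 − a_K − 8a_S = 0, so a_S = 5.875 − 0.125a_K.
The reaction-function slope is −0.125, so a 24-unit rise in a_K moves a_S by −0.125 × 24 = −3. Sal's best response falls — the actions are strategic substitutes.

-3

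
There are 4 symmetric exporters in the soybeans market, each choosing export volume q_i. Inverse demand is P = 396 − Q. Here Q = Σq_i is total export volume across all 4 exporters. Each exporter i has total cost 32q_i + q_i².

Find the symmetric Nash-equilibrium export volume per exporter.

52

A representative exporter's profit is π_i = q_i(396 − Q) − 32q_i − q_i², with Q = q_i + Σ_{j≠i} q_j.
First-order condition: 364 − 4q_i − Σ_{j≠i} q_j = 0.
Imposing symmetry (q_j = q for all j) turns Σ_{j≠i} q_j into 3q, so 364 = 7q and q = 52.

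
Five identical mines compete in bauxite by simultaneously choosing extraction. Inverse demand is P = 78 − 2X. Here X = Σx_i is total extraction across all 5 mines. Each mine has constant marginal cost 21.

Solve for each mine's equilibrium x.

A representative mine's profit is π_i = x_i(78 − 2X) − 21x_i, with X = x_i + Σ_{j≠i} x_j.
First-order condition: 57 − 4x_i − 2Σ_{j≠i} x_j = 0.
Imposing symmetry (x_j = x for all j) turns Σ_{j≠i} x_j into 4x, so 57 = 12x and x = 4.75.

4.75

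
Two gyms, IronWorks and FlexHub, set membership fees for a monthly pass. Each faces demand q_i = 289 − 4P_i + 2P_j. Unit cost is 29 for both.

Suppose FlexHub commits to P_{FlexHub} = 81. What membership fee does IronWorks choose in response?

IronWorks's profit: π = (P_{IronWorks} − 29)(289 − 4P_{IronWorks} + 2P_{FlexHub}).
∂π/∂P_{IronWorks} = 405 − 8P_{IronWorks} + 2P_{FlexHub} = 0 ⇒ P_{IronWorks} = 50.625 + 0.25P_{FlexHub}.
At P_{FlexHub} = 81: P_{IronWorks} = 50.625 + 0.25·81 = 70.875.

70.875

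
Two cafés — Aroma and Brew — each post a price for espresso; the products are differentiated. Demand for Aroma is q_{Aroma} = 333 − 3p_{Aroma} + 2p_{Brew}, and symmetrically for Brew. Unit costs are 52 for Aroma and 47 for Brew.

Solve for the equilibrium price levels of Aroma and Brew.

121.3125, 119.4375

Aroma's profit: π = (p_{Aroma} − 52)(333 − 3p_{Aroma} + 2p_{Brew}).
∂π/∂p_{Aroma} = 489 − 6p_{Aroma} + 2p_{Brew} = 0 ⇒ p_{Aroma} = 81.5 + (1/3)p_{Brew}.
Similarly p_{Brew} = 79 + (1/3)p_{Aroma}.
Plugging p_{Brew} into Aroma's best response: p_{Aroma} = 81.5 + (1/3)(79 + (1/3)p_{Aroma}) ⇒ (8/9)p_{Aroma} = 647/6, so p_{Aroma} = 121.3125.
Then p_{Brew} = 79 + (1/3)·121.3125 = 119.4375.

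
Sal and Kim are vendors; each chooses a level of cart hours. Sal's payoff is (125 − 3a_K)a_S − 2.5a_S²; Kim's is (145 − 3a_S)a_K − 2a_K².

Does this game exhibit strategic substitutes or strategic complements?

Expanding Sal's payoff: 125a_S − 3a_Ka_S − 2.5a_S².
∂π/∂a_S = 125 − 3a_K − 5a_S = 0, so a_S = 25 − 0.6a_K.
The best-response slope da_S/da_K = −0.6 < 0: the reaction function is downward-sloping, so the choices are strategic substitutes.

strategic substitutes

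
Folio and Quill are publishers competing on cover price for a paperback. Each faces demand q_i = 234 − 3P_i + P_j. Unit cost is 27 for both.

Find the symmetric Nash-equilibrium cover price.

Folio's profit: π = (P_{Folio} − 27)(234 − 3P_{Folio} + P_{Quill}).
∂π/∂P_{Folio} = 315 − 6P_{Folio} + P_{Quill} = 0 ⇒ P_{Folio} = 52.5 + (1/6)P_{Quill}.
Setting P_{Folio} = P_{Quill} in the reaction function: P_{Folio} = 52.5 + (1/6)P_{Folio}, so P_{Folio} = 52.5 / (5/6) = 63.

63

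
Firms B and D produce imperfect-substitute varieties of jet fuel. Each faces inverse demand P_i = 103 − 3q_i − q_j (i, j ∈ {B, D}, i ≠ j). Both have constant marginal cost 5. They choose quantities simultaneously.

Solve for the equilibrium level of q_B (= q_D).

Firm B's profit: π = q_B(103 − 3q_B − q_D) − 5q_B.
∂π/∂q_B = 98 − 6q_B − q_D = 0 ⇒ q_B = 49/3 − (1/6)q_D.
The game is symmetric, so in equilibrium q_D = q_B: the reaction function gives (7/6)q_B = 49/3, hence q_B = 14.

14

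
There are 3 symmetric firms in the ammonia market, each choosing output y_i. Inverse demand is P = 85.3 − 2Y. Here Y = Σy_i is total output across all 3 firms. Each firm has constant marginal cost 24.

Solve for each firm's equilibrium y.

A representative firm's profit is π_i = y_i(85.3 − 2Y) − 24y_i, with Y = y_i + Σ_{j≠i} y_j.
First-order condition: 61.3 − 4y_i − 2Σ_{j≠i} y_j = 0.
Imposing symmetry (y_j = y for all j) turns Σ_{j≠i} y_j into 2y, so 61.3 = 8y and y = 7.6625.

7.6625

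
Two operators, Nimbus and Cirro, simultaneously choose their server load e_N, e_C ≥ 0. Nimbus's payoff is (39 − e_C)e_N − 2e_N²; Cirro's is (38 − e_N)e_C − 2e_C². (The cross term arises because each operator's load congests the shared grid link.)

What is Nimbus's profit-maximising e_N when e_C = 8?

Expanding Nimbus's payoff: 39e_N − e_Ce_N − 2e_N².
∂π/∂e_N = 39 − e_C − 4e_N = 0, so e_N = 9.75 − 0.25e_C.
At e_C = 8: e_N = 9.75 − 0.25·8 = 7.75.

7.75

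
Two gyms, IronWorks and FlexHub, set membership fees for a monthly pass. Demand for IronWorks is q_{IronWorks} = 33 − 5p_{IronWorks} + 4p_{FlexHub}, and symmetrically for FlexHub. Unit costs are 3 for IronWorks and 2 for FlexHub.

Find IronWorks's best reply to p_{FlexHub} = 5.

6.8

IronWorks's profit: π = (p_{IronWorks} − 3)(33 − 5p_{IronWorks} + 4p_{FlexHub}).
∂π/∂p_{IronWorks} = 48 − 10p_{IronWorks} + 4p_{FlexHub} = 0 ⇒ p_{IronWorks} = 4.8 + 0.4p_{FlexHub}.
At p_{FlexHub} = 5: p_{IronWorks} = 4.8 + 0.4·5 = 6.8.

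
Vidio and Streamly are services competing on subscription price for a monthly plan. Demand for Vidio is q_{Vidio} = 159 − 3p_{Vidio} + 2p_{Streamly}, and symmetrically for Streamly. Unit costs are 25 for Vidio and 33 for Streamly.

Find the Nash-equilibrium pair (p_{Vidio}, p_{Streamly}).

Vidio's profit: π = (p_{Vidio} − 25)(159 − 3p_{Vidio} + 2p_{Streamly}).
∂π/∂p_{Vidio} = 234 − 6p_{Vidio} + 2p_{Streamly} = 0 ⇒ p_{Vidio} = 39 + (1/3)p_{Streamly}.
Similarly p_{Streamly} = 43 + (1/3)p_{Vidio}.
Plugging p_{Streamly} into Vidio's best response: p_{Vidio} = 39 + (1/3)(43 + (1/3)p_{Vidio}) ⇒ (8/9)p_{Vidio} = 160/3, so p_{Vidio} = 60.
Then p_{Streamly} = 43 + (1/3)·60 = 63.

60, 63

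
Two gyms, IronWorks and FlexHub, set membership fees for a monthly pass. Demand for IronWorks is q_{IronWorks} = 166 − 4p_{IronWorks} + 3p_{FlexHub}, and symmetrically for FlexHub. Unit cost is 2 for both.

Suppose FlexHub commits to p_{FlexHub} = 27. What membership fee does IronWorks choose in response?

IronWorks's profit: π = (p_{IronWorks} − 2)(166 − 4p_{IronWorks} + 3p_{FlexHub}).
∂π/∂p_{IronWorks} = 174 − 8p_{IronWorks} + 3p_{FlexHub} = 0 ⇒ p_{IronWorks} = 21.75 + 0.375p_{FlexHub}.
At p_{FlexHub} = 27: p_{IronWorks} = 21.75 + 0.375·27 = 31.875.

31.875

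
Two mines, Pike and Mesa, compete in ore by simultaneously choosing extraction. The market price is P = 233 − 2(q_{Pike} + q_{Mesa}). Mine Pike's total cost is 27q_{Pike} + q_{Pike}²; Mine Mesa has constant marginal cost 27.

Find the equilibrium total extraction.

61.8

Mine Pike's profit: π = q_{Pike}(233 − 2(q_{Pike} + q_{Mesa})) − 27q_{Pike} − q_{Pike}².
∂π/∂q_{Pike} = 206 − 6q_{Pike} − 2q_{Mesa} = 0, so q_{Pike} = 103/3 − (1/3)q_{Mesa}.
For Mesa: ∂π/∂q_{Mesa} = 206 − 4q_{Mesa} − 2q_{Pike} = 0 ⇒ q_{Mesa} = 51.5 − 0.5q_{Pike}.
Solving the two reaction functions simultaneously: (1 − (−1/3)(−0.5))q_{Pike} = 103/3 − (1/3)·51.5, so (5/6)q_{Pike} = 103/6 and q_{Pike} = 20.6.
Then q_{Mesa} = 51.5 − 0.5·20.6 = 41.2.
Total extraction: 20.6 + 41.2 = 61.8.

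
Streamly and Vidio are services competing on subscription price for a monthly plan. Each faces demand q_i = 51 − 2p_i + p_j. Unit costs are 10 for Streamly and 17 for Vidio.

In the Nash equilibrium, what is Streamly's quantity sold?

29.2

Streamly's profit: π = (p_{Streamly} − 10)(51 − 2p_{Streamly} + p_{Vidio}).
∂π/∂p_{Streamly} = 71 − 4p_{Streamly} + p_{Vidio} = 0 ⇒ p_{Streamly} = 17.75 + 0.25p_{Vidio}.
Similarly p_{Vidio} = 21.25 + 0.25p_{Streamly}.
Plugging p_{Vidio} into Streamly's best response: p_{Streamly} = 17.75 + 0.25(21.25 + 0.25p_{Streamly}) ⇒ 0.9375p_{Streamly} = 23.0625, so p_{Streamly} = 24.6.
Then p_{Vidio} = 21.25 + 0.25·24.6 = 27.4.
q_{Streamly} = 51 − 2·24.6 + 27.4 = 29.2.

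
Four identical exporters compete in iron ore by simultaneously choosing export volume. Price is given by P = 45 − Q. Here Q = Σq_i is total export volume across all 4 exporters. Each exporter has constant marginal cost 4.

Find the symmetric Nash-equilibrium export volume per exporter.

8.2

A representative exporter's profit is π_i = q_i(45 − Q) − 4q_i, with Q = q_i + Σ_{j≠i} q_j.
First-order condition: 41 − 2q_i − Σ_{j≠i} q_j = 0.
In a symmetric equilibrium every exporter chooses the same q, so Σ_{j≠i} q_j = 3q. The condition becomes 41 − 5q = 0, giving q = 41/5 = 8.2.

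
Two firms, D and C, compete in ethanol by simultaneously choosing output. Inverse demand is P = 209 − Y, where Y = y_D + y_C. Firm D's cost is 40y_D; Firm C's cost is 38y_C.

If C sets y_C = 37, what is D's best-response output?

66

Firm D's profit: π = y_D(209 − (y_D + y_C)) − 40y_D.
∂π/∂y_D = 169 − 2y_D − y_C = 0, so y_D = 84.5 − 0.5y_C.
At y_C = 37: y_D = 84.5 − 0.5·37 = 66.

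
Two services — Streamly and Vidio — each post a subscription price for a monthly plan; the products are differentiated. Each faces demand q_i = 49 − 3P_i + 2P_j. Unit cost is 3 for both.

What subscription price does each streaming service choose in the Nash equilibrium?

14.5

Streamly's profit: π = (P_{Streamly} − 3)(49 − 3P_{Streamly} + 2P_{Vidio}).
∂π/∂P_{Streamly} = 58 − 6P_{Streamly} + 2P_{Vidio} = 0 ⇒ P_{Streamly} = 29/3 + (1/3)P_{Vidio}.
The game is symmetric, so in equilibrium P_{Vidio} = P_{Streamly}: the reaction function gives (2/3)P_{Streamly} = 29/3, hence P_{Streamly} = 14.5.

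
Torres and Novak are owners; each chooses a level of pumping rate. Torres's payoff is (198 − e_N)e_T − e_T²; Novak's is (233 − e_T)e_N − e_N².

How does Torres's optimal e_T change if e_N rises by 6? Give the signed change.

-3

Expanding Torres's payoff: 198e_T − e_Ne_T − e_T².
∂π/∂e_T = 198 − e_N − 2e_T = 0, so e_T = 99 − 0.5e_N.
The reaction-function slope is −0.5, so a 6-unit rise in e_N moves e_T by −0.5 × 6 = −3. Torres's best response falls — the actions are strategic substitutes.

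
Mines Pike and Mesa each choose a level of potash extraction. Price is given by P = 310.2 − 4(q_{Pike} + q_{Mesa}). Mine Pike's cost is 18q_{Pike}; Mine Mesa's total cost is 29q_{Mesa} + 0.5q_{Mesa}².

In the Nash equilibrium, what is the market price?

Mine Pike's profit: π = q_{Pike}(310.2 − 4(q_{Pike} + q_{Mesa})) − 18q_{Pike}.
∂π/∂q_{Pike} = 292.2 − 8q_{Pike} − 4q_{Mesa} = 0, so q_{Pike} = 36.525 − 0.5q_{Mesa}.
For Mesa: ∂π/∂q_{Mesa} = 281.2 − 9q_{Mesa} − 4q_{Pike} = 0 ⇒ q_{Mesa} = 1406/45 − (4/9)q_{Pike}.
Substituting the second reaction function into the first: q_{Pike} = 36.525 − 0.5(1406/45 − (4/9)q_{Pike}), which gives (7/9)q_{Pike} = 1505/72 ⇒ q_{Pike} = 26.875.
Then q_{Mesa} = 1406/45 − (4/9)·26.875 = 19.3.
Equilibrium price: P = 310.2 − 4·46.175 = 125.5.

125.5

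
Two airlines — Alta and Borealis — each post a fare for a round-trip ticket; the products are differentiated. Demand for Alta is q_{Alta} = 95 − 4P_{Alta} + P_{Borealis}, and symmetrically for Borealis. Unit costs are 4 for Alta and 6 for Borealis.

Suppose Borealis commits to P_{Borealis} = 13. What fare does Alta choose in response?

15.5

Alta's profit: π = (P_{Alta} − 4)(95 − 4P_{Alta} + P_{Borealis}).
∂π/∂P_{Alta} = 111 − 8P_{Alta} + P_{Borealis} = 0 ⇒ P_{Alta} = 13.875 + 0.125P_{Borealis}.
At P_{Borealis} = 13: P_{Alta} = 13.875 + 0.125·13 = 15.5.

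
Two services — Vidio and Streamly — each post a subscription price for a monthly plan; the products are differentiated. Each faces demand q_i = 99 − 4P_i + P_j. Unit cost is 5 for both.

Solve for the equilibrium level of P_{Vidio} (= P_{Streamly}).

Vidio's profit: π = (P_{Vidio} − 5)(99 − 4P_{Vidio} + P_{Streamly}).
∂π/∂P_{Vidio} = 119 − 8P_{Vidio} + P_{Streamly} = 0 ⇒ P_{Vidio} = 14.875 + 0.125P_{Streamly}.
By symmetry P_{Streamly} = P_{Vidio}; substituting into the reaction function, 0.875P_{Vidio} = 14.875 and P_{Vidio} = 17.

17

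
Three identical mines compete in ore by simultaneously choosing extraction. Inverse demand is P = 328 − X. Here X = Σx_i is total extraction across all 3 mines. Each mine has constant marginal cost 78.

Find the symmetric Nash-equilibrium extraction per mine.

62.5

A representative mine's profit is π_i = x_i(328 − X) − 78x_i, with X = x_i + Σ_{j≠i} x_j.
First-order condition: 250 − 2x_i − Σ_{j≠i} x_j = 0.
In a symmetric equilibrium every mine chooses the same x, so Σ_{j≠i} x_j = 2x. The condition becomes 250 − 4x = 0, giving x = 250/4 = 62.5.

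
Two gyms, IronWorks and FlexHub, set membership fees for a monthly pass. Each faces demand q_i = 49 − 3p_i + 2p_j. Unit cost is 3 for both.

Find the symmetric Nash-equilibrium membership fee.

14.5

IronWorks's profit: π = (p_{IronWorks} − 3)(49 − 3p_{IronWorks} + 2p_{FlexHub}).
∂π/∂p_{IronWorks} = 58 − 6p_{IronWorks} + 2p_{FlexHub} = 0 ⇒ p_{IronWorks} = 29/3 + (1/3)p_{FlexHub}.
Setting p_{IronWorks} = p_{FlexHub} in the reaction function: p_{IronWorks} = 29/3 + (1/3)p_{IronWorks}, so p_{IronWorks} = (29/3) / (2/3) = 14.5.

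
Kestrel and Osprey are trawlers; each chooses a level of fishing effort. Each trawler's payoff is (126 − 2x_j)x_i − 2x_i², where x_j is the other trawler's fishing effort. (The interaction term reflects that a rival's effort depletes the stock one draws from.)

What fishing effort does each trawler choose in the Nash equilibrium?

Kestrel's payoff is (126 − 2x_O)x_K − 2x_K².
∂π/∂x_K = 126 − 2x_O − 4x_K = 0, so x_K = 31.5 − 0.5x_O.
Setting x_K = x_O in the reaction function: x_K = 31.5 − 0.5x_K, so x_K = 31.5 / 1.5 = 21.

21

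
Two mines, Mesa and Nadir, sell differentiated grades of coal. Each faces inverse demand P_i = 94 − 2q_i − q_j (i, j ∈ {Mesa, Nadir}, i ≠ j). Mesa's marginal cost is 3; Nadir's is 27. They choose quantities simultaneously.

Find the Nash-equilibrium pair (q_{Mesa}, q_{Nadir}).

Mine Mesa's profit: π = q_{Mesa}(94 − 2q_{Mesa} − q_{Nadir}) − 3q_{Mesa}.
∂π/∂q_{Mesa} = 91 − 4q_{Mesa} − q_{Nadir} = 0 ⇒ q_{Mesa} = 22.75 − 0.25q_{Nadir}.
Similarly q_{Nadir} = 16.75 − 0.25q_{Mesa}.
Plugging q_{Nadir} into Mesa's best response: q_{Mesa} = 22.75 − 0.25(16.75 − 0.25q_{Mesa}) ⇒ 0.9375q_{Mesa} = 18.5625, so q_{Mesa} = 19.8.
Then q_{Nadir} = 16.75 − 0.25·19.8 = 11.8.

19.8, 11.8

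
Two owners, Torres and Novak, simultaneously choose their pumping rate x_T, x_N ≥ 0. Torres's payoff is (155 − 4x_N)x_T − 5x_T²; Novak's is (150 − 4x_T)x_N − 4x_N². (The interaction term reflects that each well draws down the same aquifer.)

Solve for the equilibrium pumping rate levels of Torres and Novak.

10, 13.75

Expanding Torres's payoff: 155x_T − 4x_Nx_T − 5x_T².
∂π/∂x_T = 155 − 4x_N − 10x_T = 0, so x_T = 15.5 − 0.4x_N.
Likewise for Novak: x_N = 18.75 − 0.5x_T.
Plugging x_N into Torres's best response: x_T = 15.5 − 0.4(18.75 − 0.5x_T) ⇒ 0.8x_T = 8, so x_T = 10.
Then x_N = 18.75 − 0.5·10 = 13.75.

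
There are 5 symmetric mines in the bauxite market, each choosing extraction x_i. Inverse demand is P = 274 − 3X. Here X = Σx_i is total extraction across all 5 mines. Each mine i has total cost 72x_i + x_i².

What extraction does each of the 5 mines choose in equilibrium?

10.1

A representative mine's profit is π_i = x_i(274 − 3X) − 72x_i − x_i², with X = x_i + Σ_{j≠i} x_j.
First-order condition: 202 − 8x_i − 3Σ_{j≠i} x_j = 0.
In a symmetric equilibrium every mine chooses the same x, so Σ_{j≠i} x_j = 4x. The condition becomes 202 − 20x = 0, giving x = 202/20 = 10.1.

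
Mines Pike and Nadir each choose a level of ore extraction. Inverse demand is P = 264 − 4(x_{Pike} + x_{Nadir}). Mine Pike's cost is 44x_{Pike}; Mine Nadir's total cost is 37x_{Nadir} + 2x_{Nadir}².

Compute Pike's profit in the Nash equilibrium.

Mine Pike's profit: π = x_{Pike}(264 − 4(x_{Pike} + x_{Nadir})) − 44x_{Pike}.
∂π/∂x_{Pike} = 220 − 8x_{Pike} − 4x_{Nadir} = 0, so x_{Pike} = 27.5 − 0.5x_{Nadir}.
For Nadir: ∂π/∂x_{Nadir} = 227 − 12x_{Nadir} − 4x_{Pike} = 0 ⇒ x_{Nadir} = 227/12 − (1/3)x_{Pike}.
Plugging x_{Nadir} into Pike's best response: x_{Pike} = 27.5 − 0.5(227/12 − (1/3)x_{Pike}) ⇒ (5/6)x_{Pike} = 433/24, so x_{Pike} = 21.65.
Then x_{Nadir} = 227/12 − (1/3)·21.65 = 11.7.
Price P = 264 − 4·33.35 = 130.6.
Pike's profit: (130.6 − 44)·21.65 = 1874.89.

1874.89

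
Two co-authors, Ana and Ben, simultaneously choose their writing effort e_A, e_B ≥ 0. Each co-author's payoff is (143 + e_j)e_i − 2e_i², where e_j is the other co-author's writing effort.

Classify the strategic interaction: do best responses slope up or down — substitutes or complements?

strategic complements

Ana's payoff is (143 + e_B)e_A − 2e_A².
∂π/∂e_A = 143 + e_B − 4e_A = 0, so e_A = 35.75 + 0.25e_B.
The best-response slope de_A/de_B = 0.25 > 0: the reaction function is upward-sloping, so the choices are strategic complements.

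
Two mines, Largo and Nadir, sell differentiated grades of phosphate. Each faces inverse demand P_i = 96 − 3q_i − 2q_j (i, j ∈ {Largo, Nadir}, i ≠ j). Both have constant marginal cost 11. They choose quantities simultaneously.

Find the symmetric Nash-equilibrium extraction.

Mine Largo's profit: π = q_{Largo}(96 − 3q_{Largo} − 2q_{Nadir}) − 11q_{Largo}.
∂π/∂q_{Largo} = 85 − 6q_{Largo} − 2q_{Nadir} = 0 ⇒ q_{Largo} = 85/6 − (1/3)q_{Nadir}.
By symmetry q_{Nadir} = q_{Largo}; substituting into the reaction function, (4/3)q_{Largo} = 85/6 and q_{Largo} = 10.625.

10.625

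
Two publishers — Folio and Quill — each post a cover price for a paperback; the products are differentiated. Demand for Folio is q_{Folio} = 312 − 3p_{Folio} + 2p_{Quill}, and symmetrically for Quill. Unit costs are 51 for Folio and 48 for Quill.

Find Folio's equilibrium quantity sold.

194.0625

Folio's profit: π = (p_{Folio} − 51)(312 − 3p_{Folio} + 2p_{Quill}).
∂π/∂p_{Folio} = 465 − 6p_{Folio} + 2p_{Quill} = 0 ⇒ p_{Folio} = 77.5 + (1/3)p_{Quill}.
Similarly p_{Quill} = 76 + (1/3)p_{Folio}.
Plugging p_{Quill} into Folio's best response: p_{Folio} = 77.5 + (1/3)(76 + (1/3)p_{Folio}) ⇒ (8/9)p_{Folio} = 617/6, so p_{Folio} = 115.6875.
Then p_{Quill} = 76 + (1/3)·115.6875 = 114.5625.
q_{Folio} = 312 − 3·115.6875 + 2·114.5625 = 194.0625.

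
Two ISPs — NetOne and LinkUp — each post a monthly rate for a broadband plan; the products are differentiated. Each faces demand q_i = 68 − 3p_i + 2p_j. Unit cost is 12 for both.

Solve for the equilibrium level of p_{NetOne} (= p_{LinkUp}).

NetOne's profit: π = (p_{NetOne} − 12)(68 − 3p_{NetOne} + 2p_{LinkUp}).
∂π/∂p_{NetOne} = 104 − 6p_{NetOne} + 2p_{LinkUp} = 0 ⇒ p_{NetOne} = 52/3 + (1/3)p_{LinkUp}.
Setting p_{NetOne} = p_{LinkUp} in the reaction function: p_{NetOne} = 52/3 + (1/3)p_{NetOne}, so p_{NetOne} = (52/3) / (2/3) = 26.

26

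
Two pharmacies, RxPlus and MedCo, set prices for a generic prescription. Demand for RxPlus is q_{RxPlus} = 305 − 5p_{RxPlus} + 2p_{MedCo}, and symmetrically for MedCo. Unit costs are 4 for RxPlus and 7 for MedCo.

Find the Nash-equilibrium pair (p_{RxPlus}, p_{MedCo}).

RxPlus's profit: π = (p_{RxPlus} − 4)(305 − 5p_{RxPlus} + 2p_{MedCo}).
∂π/∂p_{RxPlus} = 325 − 10p_{RxPlus} + 2p_{MedCo} = 0 ⇒ p_{RxPlus} = 32.5 + 0.2p_{MedCo}.
Similarly p_{MedCo} = 34 + 0.2p_{RxPlus}.
Solving the two reaction functions simultaneously: (1 − (0.2)(0.2))p_{RxPlus} = 32.5 + 0.2·34, so 0.96p_{RxPlus} = 39.3 and p_{RxPlus} = 40.9375.
Then p_{MedCo} = 34 + 0.2·40.9375 = 42.1875.

40.9375, 42.1875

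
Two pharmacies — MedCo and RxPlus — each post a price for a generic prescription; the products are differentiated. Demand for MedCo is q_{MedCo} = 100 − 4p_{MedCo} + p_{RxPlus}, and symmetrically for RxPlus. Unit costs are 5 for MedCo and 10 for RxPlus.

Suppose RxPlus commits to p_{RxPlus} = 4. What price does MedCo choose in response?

15.5

MedCo's profit: π = (p_{MedCo} − 5)(100 − 4p_{MedCo} + p_{RxPlus}).
∂π/∂p_{MedCo} = 120 − 8p_{MedCo} + p_{RxPlus} = 0 ⇒ p_{MedCo} = 15 + 0.125p_{RxPlus}.
At p_{RxPlus} = 4: p_{MedCo} = 15 + 0.125·4 = 15.5.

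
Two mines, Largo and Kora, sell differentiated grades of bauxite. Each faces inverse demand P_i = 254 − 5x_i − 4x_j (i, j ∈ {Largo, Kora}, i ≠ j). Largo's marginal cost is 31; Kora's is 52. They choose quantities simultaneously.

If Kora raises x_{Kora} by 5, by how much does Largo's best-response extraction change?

-2

Mine Largo's profit: π = x_{Largo}(254 − 5x_{Largo} − 4x_{Kora}) − 31x_{Largo}.
∂π/∂x_{Largo} = 223 − 10x_{Largo} − 4x_{Kora} = 0 ⇒ x_{Largo} = 22.3 − 0.4x_{Kora}.
The reaction-function slope is −0.4, so a 5-unit rise in x_{Kora} moves x_{Largo} by −0.4 × 5 = −2. Largo's best response falls — the actions are strategic substitutes.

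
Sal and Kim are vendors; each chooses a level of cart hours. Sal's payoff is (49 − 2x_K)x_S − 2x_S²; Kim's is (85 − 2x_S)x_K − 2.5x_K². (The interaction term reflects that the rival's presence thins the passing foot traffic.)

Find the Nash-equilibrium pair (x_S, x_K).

Expanding Sal's payoff: 49x_S − 2x_Kx_S − 2x_S².
∂π/∂x_S = 49 − 2x_K − 4x_S = 0, so x_S = 12.25 − 0.5x_K.
Likewise for Kim: x_K = 17 − 0.4x_S.
Plugging x_K into Sal's best response: x_S = 12.25 − 0.5(17 − 0.4x_S) ⇒ 0.8x_S = 3.75, so x_S = 4.6875.
Then x_K = 17 − 0.4·4.6875 = 15.125.

4.6875, 15.125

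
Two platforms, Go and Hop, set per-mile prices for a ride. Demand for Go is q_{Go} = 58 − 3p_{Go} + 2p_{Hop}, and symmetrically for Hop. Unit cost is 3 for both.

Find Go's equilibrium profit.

Go's profit: π = (p_{Go} − 3)(58 − 3p_{Go} + 2p_{Hop}).
∂π/∂p_{Go} = 67 − 6p_{Go} + 2p_{Hop} = 0 ⇒ p_{Go} = 67/6 + (1/3)p_{Hop}.
By symmetry p_{Hop} = p_{Go}; substituting into the reaction function, (2/3)p_{Go} = 67/6 and p_{Go} = 16.75.
q_{Go} = 58 − 3·16.75 + 2·16.75 = 41.25.
Profit = (16.75 − 3)·41.25 = 567.1875.

567.1875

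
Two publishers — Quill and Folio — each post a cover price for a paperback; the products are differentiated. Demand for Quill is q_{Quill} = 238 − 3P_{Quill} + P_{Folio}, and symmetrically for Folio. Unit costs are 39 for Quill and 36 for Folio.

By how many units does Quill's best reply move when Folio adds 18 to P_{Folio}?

Quill's profit: π = (P_{Quill} − 39)(238 − 3P_{Quill} + P_{Folio}).
∂π/∂P_{Quill} = 355 − 6P_{Quill} + P_{Folio} = 0 ⇒ P_{Quill} = 355/6 + (1/6)P_{Folio}.
The reaction-function slope is 1/6, so an 18-unit rise in P_{Folio} moves P_{Quill} by 1/6 × 18 = 3. Quill's best response rises — the actions are strategic complements.

3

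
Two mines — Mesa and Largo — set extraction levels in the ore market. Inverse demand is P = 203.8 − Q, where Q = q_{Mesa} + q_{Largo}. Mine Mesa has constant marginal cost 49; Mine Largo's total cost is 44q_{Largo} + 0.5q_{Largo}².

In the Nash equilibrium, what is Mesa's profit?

3711.2464

Mine Mesa's profit: π = q_{Mesa}(203.8 − (q_{Mesa} + q_{Largo})) − 49q_{Mesa}.
∂π/∂q_{Mesa} = 154.8 − 2q_{Mesa} − q_{Largo} = 0, so q_{Mesa} = 77.4 − 0.5q_{Largo}.
For Largo: ∂π/∂q_{Largo} = 159.8 − 3q_{Largo} − q_{Mesa} = 0 ⇒ q_{Largo} = 799/15 − (1/3)q_{Mesa}.
Plugging q_{Largo} into Mesa's best response: q_{Mesa} = 77.4 − 0.5(799/15 − (1/3)q_{Mesa}) ⇒ (5/6)q_{Mesa} = 1523/30, so q_{Mesa} = 60.92.
Then q_{Largo} = 799/15 − (1/3)·60.92 = 32.96.
Price P = 203.8 − 93.88 = 109.92.
Mesa's profit: (109.92 − 49)·60.92 = 3711.2464.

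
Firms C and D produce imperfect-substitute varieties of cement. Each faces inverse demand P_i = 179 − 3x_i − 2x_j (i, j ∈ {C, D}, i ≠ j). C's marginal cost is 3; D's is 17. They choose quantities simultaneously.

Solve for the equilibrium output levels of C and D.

Firm C's profit: π = x_C(179 − 3x_C − 2x_D) − 3x_C.
∂π/∂x_C = 176 − 6x_C − 2x_D = 0 ⇒ x_C = 88/3 − (1/3)x_D.
Similarly x_D = 27 − (1/3)x_C.
Plugging x_D into C's best response: x_C = 88/3 − (1/3)(27 − (1/3)x_C) ⇒ (8/9)x_C = 61/3, so x_C = 22.875.
Then x_D = 27 − (1/3)·22.875 = 19.375.

22.875, 19.375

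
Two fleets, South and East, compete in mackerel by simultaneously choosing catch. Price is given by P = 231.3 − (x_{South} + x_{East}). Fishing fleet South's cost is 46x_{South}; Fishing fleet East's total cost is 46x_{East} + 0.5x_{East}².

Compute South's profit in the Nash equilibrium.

5493.7744

Fishing fleet South's profit: π = x_{South}(231.3 − (x_{South} + x_{East})) − 46x_{South}.
∂π/∂x_{South} = 185.3 − 2x_{South} − x_{East} = 0, so x_{South} = 92.65 − 0.5x_{East}.
For East: ∂π/∂x_{East} = 185.3 − 3x_{East} − x_{South} = 0 ⇒ x_{East} = 1853/30 − (1/3)x_{South}.
Solving the two reaction functions simultaneously: (1 − (−0.5)(−1/3))x_{South} = 92.65 − 0.5·(1853/30), so (5/6)x_{South} = 1853/30 and x_{South} = 74.12.
Then x_{East} = 1853/30 − (1/3)·74.12 = 37.06.
Price P = 231.3 − 111.18 = 120.12.
South's profit: (120.12 − 46)·74.12 = 5493.7744.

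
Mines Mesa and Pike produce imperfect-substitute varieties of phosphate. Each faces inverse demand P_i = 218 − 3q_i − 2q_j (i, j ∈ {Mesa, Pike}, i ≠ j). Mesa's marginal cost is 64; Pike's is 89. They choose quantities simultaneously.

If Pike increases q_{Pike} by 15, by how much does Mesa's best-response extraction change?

Mine Mesa's profit: π = q_{Mesa}(218 − 3q_{Mesa} − 2q_{Pike}) − 64q_{Mesa}.
∂π/∂q_{Mesa} = 154 − 6q_{Mesa} − 2q_{Pike} = 0 ⇒ q_{Mesa} = 77/3 − (1/3)q_{Pike}.
The reaction-function slope is −1/3, so a 15-unit rise in q_{Pike} moves q_{Mesa} by −1/3 × 15 = −5. Mesa's best response falls — the actions are strategic substitutes.

-5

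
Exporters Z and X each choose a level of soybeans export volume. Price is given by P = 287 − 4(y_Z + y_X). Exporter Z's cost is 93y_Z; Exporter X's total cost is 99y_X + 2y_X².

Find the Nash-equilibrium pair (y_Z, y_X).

19.7, 9.1

Exporter Z's profit: π = y_Z(287 − 4(y_Z + y_X)) − 93y_Z.
∂π/∂y_Z = 194 − 8y_Z − 4y_X = 0, so y_Z = 24.25 − 0.5y_X.
For X: ∂π/∂y_X = 188 − 12y_X − 4y_Z = 0 ⇒ y_X = 47/3 − (1/3)y_Z.
Solving the two reaction functions simultaneously: (1 − (−0.5)(−1/3))y_Z = 24.25 − 0.5·(47/3), so (5/6)y_Z = 197/12 and y_Z = 19.7.
Then y_X = 47/3 − (1/3)·19.7 = 9.1.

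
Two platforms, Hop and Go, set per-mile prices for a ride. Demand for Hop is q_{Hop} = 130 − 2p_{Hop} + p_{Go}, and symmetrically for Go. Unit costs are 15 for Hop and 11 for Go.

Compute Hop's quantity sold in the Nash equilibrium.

Hop's profit: π = (p_{Hop} − 15)(130 − 2p_{Hop} + p_{Go}).
∂π/∂p_{Hop} = 160 − 4p_{Hop} + p_{Go} = 0 ⇒ p_{Hop} = 40 + 0.25p_{Go}.
Similarly p_{Go} = 38 + 0.25p_{Hop}.
Substituting the second reaction function into the first: p_{Hop} = 40 + 0.25(38 + 0.25p_{Hop}), which gives 0.9375p_{Hop} = 49.5 ⇒ p_{Hop} = 52.8.
Then p_{Go} = 38 + 0.25·52.8 = 51.2.
q_{Hop} = 130 − 2·52.8 + 51.2 = 75.6.

75.6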